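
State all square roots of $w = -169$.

|w| = 169, arg(w) = 180°
Root modulus = 169^(1/2) = 13
Root arguments: θ_k = (180° + 360°k)/2 for k = 0, 1, ..., 1
Roots: 13i, -13i


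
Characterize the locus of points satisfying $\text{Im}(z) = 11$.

Im(z) = y where z = x + yi; the equation y = 11 is satisfied by all points with that y-coordinate
Locus: Horizontal line y = 11


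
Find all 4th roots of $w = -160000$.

|w| = 160000, arg(w) = 180°
Root modulus = 160000^(1/4) = 20
Root arguments: θ_k = (180° + 360°k)/4 for k = 0, 1, ..., 3
Roots: 10*sqrt(2) + 10*sqrt(2)i, -10*sqrt(2) + 10*sqrt(2)i, -10*sqrt(2) - 10*sqrt(2)i, 10*sqrt(2) - 10*sqrt(2)i


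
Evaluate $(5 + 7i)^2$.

(a + bi)^2 = a^2 - b^2 + 2abi
= 5^2 - 7^2 + 2*5*7i
= -24 + 70i


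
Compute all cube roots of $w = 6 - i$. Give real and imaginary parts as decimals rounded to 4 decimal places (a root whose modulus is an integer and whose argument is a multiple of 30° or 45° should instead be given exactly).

|w| = sqrt(37) ≈ 6.082763, arg(w) ≈ 350.537678°
Root modulus = sqrt(37)^(1/3) ≈ 1.825437
Root arguments: θ_k = (arg(w) + 360°k)/3 for k = 0, 1, ..., 2
Compute each root as (root modulus)(cos θ_k + i sin θ_k) using full-precision intermediates, then round to 4 decimal places.
Roots: -0.8244 + 1.6287i, -0.9983 - 1.5283i, 1.8227 - 0.1004i


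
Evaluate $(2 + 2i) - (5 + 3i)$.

(2 - 5) + (2 - 3)i = -3 - i


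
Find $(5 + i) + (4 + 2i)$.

(5 + 4) + (1 + 2)i = 9 + 3i


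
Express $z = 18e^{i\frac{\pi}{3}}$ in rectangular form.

a = r cos θ = 18 * 1/2 = 9
b = r sin θ = 18 * sqrt(3)/2 = 9*sqrt(3)
z = 9 + 9*sqrt(3)i


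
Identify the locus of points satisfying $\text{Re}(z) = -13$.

Re(z) = x where z = x + yi; the equation x = -13 is satisfied by all points with that x-coordinate
Locus: Vertical line x = -13


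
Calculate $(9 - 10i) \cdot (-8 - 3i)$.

(a1*a2 - b1*b2) + (a1*b2 + b1*a2)i
= (-72 - 30) + (-27 + 80)i
= -102 + 53i


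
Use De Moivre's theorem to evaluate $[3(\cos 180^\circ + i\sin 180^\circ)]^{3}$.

By De Moivre: z^n = r^n(cos(nθ) + i sin(nθ))
= 3^3(cos(3*180°) + i sin(3*180°))
= 27(cos 180° + i sin 180°)
= -27


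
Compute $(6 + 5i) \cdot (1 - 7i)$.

(a1*a2 - b1*b2) + (a1*b2 + b1*a2)i
= (6 - (-35)) + (-42 + 5)i
= 41 - 37i


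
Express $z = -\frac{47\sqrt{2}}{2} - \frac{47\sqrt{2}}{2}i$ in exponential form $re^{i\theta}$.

r = |z| = sqrt((-47*sqrt(2)/2)^2 + (-47*sqrt(2)/2)^2) = sqrt(2209/2 + 2209/2) = sqrt(2209) = 47
θ = arctan(b/a) = arctan(-33.234/-33.234) (quadrant-adjusted) = -135° = -3π/4
z = 47e^(-i*3π/4)


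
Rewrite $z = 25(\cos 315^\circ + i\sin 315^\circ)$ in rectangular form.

a = r cos θ = 25 * sqrt(2)/2 = 25*sqrt(2)/2
b = r sin θ = 25 * -sqrt(2)/2 = -25*sqrt(2)/2
z = 25*sqrt(2)/2 - (25*sqrt(2)/2)i


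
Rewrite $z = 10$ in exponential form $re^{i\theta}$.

r = |z| = sqrt((10)^2 + (0)^2) = sqrt(100 + 0) = sqrt(100) = 10
b = 0 and a > 0, so z lies on the positive real axis: θ = 0
z = 10e^(i*0) = 10


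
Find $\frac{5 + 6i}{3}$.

Divisor is real, so divide each part by 3:
= 5/3 + 2i


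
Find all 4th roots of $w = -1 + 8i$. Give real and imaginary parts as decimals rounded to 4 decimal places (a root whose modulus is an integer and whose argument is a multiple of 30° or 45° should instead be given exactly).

|w| = sqrt(65) ≈ 8.062258, arg(w) ≈ 97.125016°
Root modulus = sqrt(65)^(1/4) ≈ 1.685055
Root arguments: θ_k = (arg(w) + 360°k)/4 for k = 0, 1, ..., 3
Compute each root as (root modulus)(cos θ_k + i sin θ_k) using full-precision intermediates, then round to 4 decimal places.
Roots: 1.5360 + 0.6929i, -0.6929 + 1.5360i, -1.5360 - 0.6929i, 0.6929 - 1.5360i


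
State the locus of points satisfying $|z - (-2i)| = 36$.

|z - z0| = r describes a circle centered at z0 with radius r
Here z0 = -2i and r = 36
Locus: Circle centered at (0, -2) with radius 36


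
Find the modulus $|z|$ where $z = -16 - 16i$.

|z| = sqrt(a^2 + b^2) = sqrt((-16)^2 + (-16)^2) = sqrt(512) = sqrt(512)


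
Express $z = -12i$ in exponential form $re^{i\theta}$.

r = |z| = sqrt((0)^2 + (-12)^2) = sqrt(0 + 144) = sqrt(144) = 12
a = 0 and b < 0, so z lies on the negative imaginary axis: θ = -90° = -π/2
z = 12e^(-i*π/2)


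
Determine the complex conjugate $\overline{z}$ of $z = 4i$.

If z = a + bi, then conjugate(z) = a - bi
conjugate(4i) = -4i


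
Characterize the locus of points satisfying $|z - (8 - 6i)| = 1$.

|z - z0| = r describes a circle centered at z0 with radius r
Here z0 = 8 - 6i and r = 1
Locus: Circle centered at (8, -6) with radius 1


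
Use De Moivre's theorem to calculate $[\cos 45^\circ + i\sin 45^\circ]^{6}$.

By De Moivre: z^n = r^n(cos(nθ) + i sin(nθ))
= 1^6(cos(6*45°) + i sin(6*45°))
= 1(cos 270° + i sin 270°)
= -i


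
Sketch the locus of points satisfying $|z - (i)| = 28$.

|z - z0| = r describes a circle centered at z0 with radius r
Here z0 = i and r = 28
Locus: Circle centered at (0, 1) with radius 28


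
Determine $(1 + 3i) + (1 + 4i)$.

(1 + 1) + (3 + 4)i = 2 + 7i


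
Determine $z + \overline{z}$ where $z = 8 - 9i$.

z + conjugate(z) = (a + bi) + (a - bi) = 2a
= 2 * 8 = 16


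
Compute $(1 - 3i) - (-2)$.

(1 - (-2)) + (-3 - 0)i = 3 - 3i


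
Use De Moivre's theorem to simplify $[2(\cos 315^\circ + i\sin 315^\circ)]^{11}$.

By De Moivre: z^n = r^n(cos(nθ) + i sin(nθ))
= 2^11(cos(11*315°) + i sin(11*315°))
= 2048(cos 225° + i sin 225°)
= -1024*sqrt(2) - 1024*sqrt(2)i


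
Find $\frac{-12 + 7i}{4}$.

Divisor is real, so divide each part by 4:
= -3 + (7/4)i


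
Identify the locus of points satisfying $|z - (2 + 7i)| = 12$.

|z - z0| = r describes a circle centered at z0 with radius r
Here z0 = 2 + 7i and r = 12
Locus: Circle centered at (2, 7) with radius 12


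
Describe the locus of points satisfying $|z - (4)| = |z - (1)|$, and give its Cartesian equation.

|z - z1| = |z - z2| means z is equidistant from z1 and z2,
i.e. the perpendicular bisector of the segment from (4, 0) to (1, 0) (midpoint (5/2, 0)).
With z = x + yi, square both sides:
(x - 4)^2 + (y - 0)^2 = (x - 1)^2 + (y - 0)^2
The x^2 and y^2 terms cancel: -6x + 0y = 1 - 16 = -15
Simplify: x = 5/2
Locus: Perpendicular bisector of the segment from (4, 0) to (1, 0): the line x = 5/2


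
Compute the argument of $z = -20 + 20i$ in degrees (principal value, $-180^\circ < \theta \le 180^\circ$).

θ = arctan(b/a) = arctan(20/-20) (quadrant-adjusted) = 135°


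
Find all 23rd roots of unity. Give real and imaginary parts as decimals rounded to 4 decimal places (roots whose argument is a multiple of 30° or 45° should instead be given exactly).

ω_k = e^(2πik/23) = cos(2πk/23) + i sin(2πk/23) for k = 0, 1, ..., 22
Roots: 1, 0.9629 + 0.2698i, 0.8544 + 0.5196i, 0.6826 + 0.7308i, 0.4601 + 0.8879i, 0.2035 + 0.9791i, -0.0682 + 0.9977i, -0.3349 + 0.9423i, -0.5767 + 0.8170i, -0.7757 + 0.6311i, -0.9172 + 0.3984i, -0.9907 + 0.1362i, -0.9907 - 0.1362i, -0.9172 - 0.3984i, -0.7757 - 0.6311i, -0.5767 - 0.8170i, -0.3349 - 0.9423i, -0.0682 - 0.9977i, 0.2035 - 0.9791i, 0.4601 - 0.8879i, 0.6826 - 0.7308i, 0.8544 - 0.5196i, 0.9629 - 0.2698i


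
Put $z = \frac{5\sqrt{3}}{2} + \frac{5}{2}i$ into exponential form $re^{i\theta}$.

r = |z| = sqrt((5*sqrt(3)/2)^2 + (5/2)^2) = sqrt(75/4 + 25/4) = sqrt(25) = 5
θ = arctan(b/a) = arctan(2.5/4.3301) (quadrant-adjusted) = 30° = π/6
z = 5e^(i*π/6)


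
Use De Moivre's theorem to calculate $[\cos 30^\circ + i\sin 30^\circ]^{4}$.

By De Moivre: z^n = r^n(cos(nθ) + i sin(nθ))
= 1^4(cos(4*30°) + i sin(4*30°))
= 1(cos 120° + i sin 120°)
= -1/2 + (sqrt(3)/2)i


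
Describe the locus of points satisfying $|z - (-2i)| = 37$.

|z - z0| = r describes a circle centered at z0 with radius r
Here z0 = -2i and r = 37
Locus: Circle centered at (0, -2) with radius 37


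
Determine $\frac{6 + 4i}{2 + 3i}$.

Multiply numerator and denominator by conjugate (2 - 3i):
= (6 + 4i)(2 - 3i) / (2^2 + 3^2)
= (24 - 10i) / 13
= 24/13 - (10/13)i


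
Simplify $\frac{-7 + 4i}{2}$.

Divisor is real, so divide each part by 2:
= -7/2 + 2i


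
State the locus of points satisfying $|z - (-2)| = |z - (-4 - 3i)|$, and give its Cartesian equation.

|z - z1| = |z - z2| means z is equidistant from z1 and z2,
i.e. the perpendicular bisector of the segment from (-2, 0) to (-4, -3) (midpoint (-3, -3/2)).
With z = x + yi, square both sides:
(x - (-2))^2 + (y - 0)^2 = (x - (-4))^2 + (y - (-3))^2
The x^2 and y^2 terms cancel: -4x + (-6)y = 25 - 4 = 21
Simplify: 4x + 6y = -21
Locus: Perpendicular bisector of the segment from (-2, 0) to (-4, -3): the line 4x + 6y = -21


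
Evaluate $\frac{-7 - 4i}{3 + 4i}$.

Multiply numerator and denominator by conjugate (3 - 4i):
= (-7 - 4i)(3 - 4i) / (3^2 + 4^2)
= (-37 + 16i) / 25
= -37/25 + (16/25)i


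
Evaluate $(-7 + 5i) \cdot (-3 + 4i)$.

(a1*a2 - b1*b2) + (a1*b2 + b1*a2)i
= (21 - 20) + (-28 + (-15))i
= 1 - 43i


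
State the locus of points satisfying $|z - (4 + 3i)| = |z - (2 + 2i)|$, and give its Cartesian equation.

|z - z1| = |z - z2| means z is equidistant from z1 and z2,
i.e. the perpendicular bisector of the segment from (4, 3) to (2, 2) (midpoint (3, 5/2)).
With z = x + yi, square both sides:
(x - 4)^2 + (y - 3)^2 = (x - 2)^2 + (y - 2)^2
The x^2 and y^2 terms cancel: -4x + (-2)y = 8 - 25 = -17
Simplify: 4x + 2y = 17
Locus: Perpendicular bisector of the segment from (4, 3) to (2, 2): the line 4x + 2y = 17


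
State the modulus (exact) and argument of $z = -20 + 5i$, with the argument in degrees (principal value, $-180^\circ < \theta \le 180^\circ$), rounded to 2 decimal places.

|z| = sqrt((-20)^2 + 5^2) = sqrt(425)
arg(z) = arctan(b/a) = arctan(5/-20) (quadrant-adjusted) = 165.96°


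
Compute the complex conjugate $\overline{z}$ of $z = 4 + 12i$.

If z = a + bi, then conjugate(z) = a - bi
conjugate(4 + 12i) = 4 - 12i


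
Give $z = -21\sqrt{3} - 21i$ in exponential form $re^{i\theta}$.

r = |z| = sqrt((-21*sqrt(3))^2 + (-21)^2) = sqrt(1323 + 441) = sqrt(1764) = 42
θ = arctan(b/a) = arctan(-21/-36.3731) (quadrant-adjusted) = 210° = 7π/6
z = 42e^(i*7π/6)


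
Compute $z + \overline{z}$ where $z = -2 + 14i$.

z + conjugate(z) = (a + bi) + (a - bi) = 2a
= 2 * (-2) = -4


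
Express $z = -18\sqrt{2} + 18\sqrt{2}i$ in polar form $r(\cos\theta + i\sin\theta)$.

r = |z| = sqrt(a^2 + b^2) = sqrt((-18*sqrt(2))^2 + (18*sqrt(2))^2) = sqrt(648 + 648) = sqrt(1296) = 36
θ = arctan(b/a) = arctan(25.4558/-25.4558) (quadrant-adjusted) = 135°
z = 36(cos 135° + i sin 135°)


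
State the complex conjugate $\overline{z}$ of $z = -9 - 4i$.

If z = a + bi, then conjugate(z) = a - bi
conjugate(-9 - 4i) = -9 + 4i


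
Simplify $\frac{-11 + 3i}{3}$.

Divisor is real, so divide each part by 3:
= -11/3 + i


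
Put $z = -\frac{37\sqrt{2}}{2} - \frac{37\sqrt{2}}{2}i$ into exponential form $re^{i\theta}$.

r = |z| = sqrt((-37*sqrt(2)/2)^2 + (-37*sqrt(2)/2)^2) = sqrt(1369/2 + 1369/2) = sqrt(1369) = 37
θ = arctan(b/a) = arctan(-26.163/-26.163) (quadrant-adjusted) = 225° = 5π/4
z = 37e^(i*5π/4)


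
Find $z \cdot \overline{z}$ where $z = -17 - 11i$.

z * conjugate(z) = |z|^2 = a^2 + b^2
= (-17)^2 + (-11)^2 = 410


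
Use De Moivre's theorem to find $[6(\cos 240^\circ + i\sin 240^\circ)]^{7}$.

By De Moivre: z^n = r^n(cos(nθ) + i sin(nθ))
= 6^7(cos(7*240°) + i sin(7*240°))
= 279936(cos 240° + i sin 240°)
= -139968 - 139968*sqrt(3)i


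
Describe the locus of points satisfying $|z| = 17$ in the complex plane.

|z| = 17 means sqrt(x^2 + y^2) = 17
This is a circle of radius 17 centered at the origin


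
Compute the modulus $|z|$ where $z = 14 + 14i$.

|z| = sqrt(a^2 + b^2) = sqrt(14^2 + 14^2) = sqrt(392) = sqrt(392)


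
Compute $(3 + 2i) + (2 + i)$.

(3 + 2) + (2 + 1)i = 5 + 3i


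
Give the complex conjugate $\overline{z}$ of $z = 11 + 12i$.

If z = a + bi, then conjugate(z) = a - bi
conjugate(11 + 12i) = 11 - 12i


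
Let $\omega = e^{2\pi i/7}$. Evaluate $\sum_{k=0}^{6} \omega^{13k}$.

Let ζ = ω^13 = e^(2πi·13/7). Since 7 ∤ 13, ζ ≠ 1.
Sum = Σ_{k=0}^{6} ζ^k = (ζ^7 - 1)/(ζ - 1) = (ω^{13·7} - 1)/(ζ - 1) = (1 - 1)/(ζ - 1) = 0


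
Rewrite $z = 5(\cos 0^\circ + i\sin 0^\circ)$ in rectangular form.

a = r cos θ = 5 * 1 = 5
b = r sin θ = 5 * 0 = 0
z = 5


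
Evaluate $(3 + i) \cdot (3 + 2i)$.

(a1*a2 - b1*b2) + (a1*b2 + b1*a2)i
= (9 - 2) + (6 + 3)i
= 7 + 9i


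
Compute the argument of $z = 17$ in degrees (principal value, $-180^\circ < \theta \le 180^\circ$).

b = 0 and a > 0, so z lies on the positive real axis: θ = 0°


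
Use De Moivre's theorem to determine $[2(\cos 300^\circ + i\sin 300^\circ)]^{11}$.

By De Moivre: z^n = r^n(cos(nθ) + i sin(nθ))
= 2^11(cos(11*300°) + i sin(11*300°))
= 2048(cos 60° + i sin 60°)
= 1024 + 1024*sqrt(3)i


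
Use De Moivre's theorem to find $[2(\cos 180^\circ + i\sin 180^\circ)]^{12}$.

By De Moivre: z^n = r^n(cos(nθ) + i sin(nθ))
= 2^12(cos(12*180°) + i sin(12*180°))
= 4096(cos 0° + i sin 0°)
= 4096


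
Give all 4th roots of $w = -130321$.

|w| = 130321, arg(w) = 180°
Root modulus = 130321^(1/4) = 19
Root arguments: θ_k = (180° + 360°k)/4 for k = 0, 1, ..., 3
Roots: 19*sqrt(2)/2 + (19*sqrt(2)/2)i, -19*sqrt(2)/2 + (19*sqrt(2)/2)i, -19*sqrt(2)/2 - (19*sqrt(2)/2)i, 19*sqrt(2)/2 - (19*sqrt(2)/2)i


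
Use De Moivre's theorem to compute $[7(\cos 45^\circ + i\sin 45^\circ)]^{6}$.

By De Moivre: z^n = r^n(cos(nθ) + i sin(nθ))
= 7^6(cos(6*45°) + i sin(6*45°))
= 117649(cos 270° + i sin 270°)
= -117649i


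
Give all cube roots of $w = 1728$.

|w| = 1728, arg(w) = 0°
Root modulus = 1728^(1/3) = 12
Root arguments: θ_k = (0° + 360°k)/3 for k = 0, 1, ..., 2
Roots: 12, -6 + 6*sqrt(3)i, -6 - 6*sqrt(3)i


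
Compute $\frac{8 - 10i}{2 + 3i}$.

Multiply numerator and denominator by conjugate (2 - 3i):
= (8 - 10i)(2 - 3i) / (2^2 + 3^2)
= (-14 - 44i) / 13
= -14/13 - (44/13)i


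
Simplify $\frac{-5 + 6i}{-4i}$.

Multiply numerator and denominator by conjugate (4i):
= (-5 + 6i)(4i) / (0^2 + (-4)^2)
= (-24 - 20i) / 16
Divide through by 4: (-6 - 5i) / 4
= -3/2 - (5/4)i


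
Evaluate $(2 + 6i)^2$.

(a + bi)^2 = a^2 - b^2 + 2abi
= 2^2 - 6^2 + 2*2*6i
= -32 + 24i


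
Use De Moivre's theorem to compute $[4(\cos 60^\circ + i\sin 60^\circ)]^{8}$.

By De Moivre: z^n = r^n(cos(nθ) + i sin(nθ))
= 4^8(cos(8*60°) + i sin(8*60°))
= 65536(cos 120° + i sin 120°)
= -32768 + 32768*sqrt(3)i


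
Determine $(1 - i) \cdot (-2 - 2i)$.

(a1*a2 - b1*b2) + (a1*b2 + b1*a2)i
= (-2 - 2) + (-2 + 2)i
= -4


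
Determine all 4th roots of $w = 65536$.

|w| = 65536, arg(w) = 0°
Root modulus = 65536^(1/4) = 16
Root arguments: θ_k = (0° + 360°k)/4 for k = 0, 1, ..., 3
Roots: 16, 16i, -16, -16i


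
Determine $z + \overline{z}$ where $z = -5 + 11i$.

z + conjugate(z) = (a + bi) + (a - bi) = 2a
= 2 * (-5) = -10


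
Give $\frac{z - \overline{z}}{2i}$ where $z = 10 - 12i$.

z - conjugate(z) = 2bi
(z - conjugate(z))/(2i) = 2bi/(2i) = b = -12


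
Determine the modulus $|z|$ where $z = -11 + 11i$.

|z| = sqrt(a^2 + b^2) = sqrt((-11)^2 + 11^2) = sqrt(242) = sqrt(242)


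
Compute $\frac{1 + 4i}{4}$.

Divisor is real, so divide each part by 4:
= 1/4 + i


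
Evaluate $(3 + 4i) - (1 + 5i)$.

(3 - 1) + (4 - 5)i = 2 - i


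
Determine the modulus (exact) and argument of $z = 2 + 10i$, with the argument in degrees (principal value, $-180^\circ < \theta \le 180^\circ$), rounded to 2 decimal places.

|z| = sqrt(2^2 + 10^2) = sqrt(104)
arg(z) = arctan(b/a) = arctan(10/2) (quadrant-adjusted) = 78.69°


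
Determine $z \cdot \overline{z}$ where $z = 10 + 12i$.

z * conjugate(z) = |z|^2 = a^2 + b^2
= 10^2 + 12^2 = 244


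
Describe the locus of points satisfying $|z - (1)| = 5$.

|z - z0| = r describes a circle centered at z0 with radius r
Here z0 = 1 and r = 5
Locus: Circle centered at (1, 0) with radius 5


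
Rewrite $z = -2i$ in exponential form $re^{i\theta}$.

r = |z| = sqrt((0)^2 + (-2)^2) = sqrt(0 + 4) = sqrt(4) = 2
a = 0 and b < 0, so z lies on the negative imaginary axis: θ = -90° = -π/2
z = 2e^(-i*π/2)


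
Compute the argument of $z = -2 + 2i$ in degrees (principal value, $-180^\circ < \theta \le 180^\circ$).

θ = arctan(b/a) = arctan(2/-2) (quadrant-adjusted) = 135°


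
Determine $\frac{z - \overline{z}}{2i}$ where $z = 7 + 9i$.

z - conjugate(z) = 2bi
(z - conjugate(z))/(2i) = 2bi/(2i) = b = 9


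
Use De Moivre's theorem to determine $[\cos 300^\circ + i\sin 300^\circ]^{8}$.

By De Moivre: z^n = r^n(cos(nθ) + i sin(nθ))
= 1^8(cos(8*300°) + i sin(8*300°))
= 1(cos 240° + i sin 240°)
= -1/2 - (sqrt(3)/2)i


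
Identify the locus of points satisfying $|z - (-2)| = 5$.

|z - z0| = r describes a circle centered at z0 with radius r
Here z0 = -2 and r = 5
Locus: Circle centered at (-2, 0) with radius 5


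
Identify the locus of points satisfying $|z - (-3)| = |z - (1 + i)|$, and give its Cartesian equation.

|z - z1| = |z - z2| means z is equidistant from z1 and z2,
i.e. the perpendicular bisector of the segment from (-3, 0) to (1, 1) (midpoint (-1, 1/2)).
With z = x + yi, square both sides:
(x - (-3))^2 + (y - 0)^2 = (x - 1)^2 + (y - 1)^2
The x^2 and y^2 terms cancel: 8x + 2y = 2 - 9 = -7
Simplify: 8x + 2y = -7
Locus: Perpendicular bisector of the segment from (-3, 0) to (1, 1): the line 8x + 2y = -7


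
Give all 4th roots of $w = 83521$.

|w| = 83521, arg(w) = 0°
Root modulus = 83521^(1/4) = 17
Root arguments: θ_k = (0° + 360°k)/4 for k = 0, 1, ..., 3
Roots: 17, 17i, -17, -17i


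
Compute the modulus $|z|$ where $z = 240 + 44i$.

|z| = sqrt(a^2 + b^2) = sqrt(240^2 + 44^2) = sqrt(59536) = 244


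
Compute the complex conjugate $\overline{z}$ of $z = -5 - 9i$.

If z = a + bi, then conjugate(z) = a - bi
conjugate(-5 - 9i) = -5 + 9i


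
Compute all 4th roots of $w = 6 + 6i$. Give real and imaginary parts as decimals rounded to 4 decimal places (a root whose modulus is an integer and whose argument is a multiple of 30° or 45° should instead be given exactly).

|w| = sqrt(72) ≈ 8.485281, arg(w) = 45°
Root modulus = sqrt(72)^(1/4) ≈ 1.706737
Root arguments: θ_k = (45° + 360°k)/4 for k = 0, 1, ..., 3
Compute each root as (root modulus)(cos θ_k + i sin θ_k) using full-precision intermediates, then round to 4 decimal places.
Roots: 1.6739 + 0.3330i, -0.3330 + 1.6739i, -1.6739 - 0.3330i, 0.3330 - 1.6739i


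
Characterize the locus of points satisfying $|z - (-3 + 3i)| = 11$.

|z - z0| = r describes a circle centered at z0 with radius r
Here z0 = -3 + 3i and r = 11
Locus: Circle centered at (-3, 3) with radius 11


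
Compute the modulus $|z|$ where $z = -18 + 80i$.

|z| = sqrt(a^2 + b^2) = sqrt((-18)^2 + 80^2) = sqrt(6724) = 82


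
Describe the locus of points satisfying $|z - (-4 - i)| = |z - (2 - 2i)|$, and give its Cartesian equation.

|z - z1| = |z - z2| means z is equidistant from z1 and z2,
i.e. the perpendicular bisector of the segment from (-4, -1) to (2, -2) (midpoint (-1, -3/2)).
With z = x + yi, square both sides:
(x - (-4))^2 + (y - (-1))^2 = (x - 2)^2 + (y - (-2))^2
The x^2 and y^2 terms cancel: 12x + (-2)y = 8 - 17 = -9
Simplify: 12x - 2y = -9
Locus: Perpendicular bisector of the segment from (-4, -1) to (2, -2): the line 12x - 2y = -9


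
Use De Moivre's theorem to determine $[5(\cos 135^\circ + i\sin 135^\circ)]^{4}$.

By De Moivre: z^n = r^n(cos(nθ) + i sin(nθ))
= 5^4(cos(4*135°) + i sin(4*135°))
= 625(cos 180° + i sin 180°)
= -625


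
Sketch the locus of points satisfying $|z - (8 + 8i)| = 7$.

|z - z0| = r describes a circle centered at z0 with radius r
Here z0 = 8 + 8i and r = 7
Locus: Circle centered at (8, 8) with radius 7


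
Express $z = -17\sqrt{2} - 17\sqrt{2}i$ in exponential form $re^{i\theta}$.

r = |z| = sqrt((-17*sqrt(2))^2 + (-17*sqrt(2))^2) = sqrt(578 + 578) = sqrt(1156) = 34
θ = arctan(b/a) = arctan(-24.0416/-24.0416) (quadrant-adjusted) = 225° = 5π/4
z = 34e^(i*5π/4)


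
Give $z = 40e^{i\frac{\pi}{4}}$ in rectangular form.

a = r cos θ = 40 * sqrt(2)/2 = 20*sqrt(2)
b = r sin θ = 40 * sqrt(2)/2 = 20*sqrt(2)
z = 20*sqrt(2) + 20*sqrt(2)i


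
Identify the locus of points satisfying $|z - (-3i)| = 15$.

|z - z0| = r describes a circle centered at z0 with radius r
Here z0 = -3i and r = 15
Locus: Circle centered at (0, -3) with radius 15


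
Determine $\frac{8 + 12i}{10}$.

Divisor is real, so divide each part by 10:
= 4/5 + (6/5)i


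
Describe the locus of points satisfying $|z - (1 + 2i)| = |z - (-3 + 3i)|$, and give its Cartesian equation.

|z - z1| = |z - z2| means z is equidistant from z1 and z2,
i.e. the perpendicular bisector of the segment from (1, 2) to (-3, 3) (midpoint (-1, 5/2)).
With z = x + yi, square both sides:
(x - 1)^2 + (y - 2)^2 = (x - (-3))^2 + (y - 3)^2
The x^2 and y^2 terms cancel: -8x + 2y = 18 - 5 = 13
Simplify: 8x - 2y = -13
Locus: Perpendicular bisector of the segment from (1, 2) to (-3, 3): the line 8x - 2y = -13


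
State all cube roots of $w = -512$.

|w| = 512, arg(w) = 180°
Root modulus = 512^(1/3) = 8
Root arguments: θ_k = (180° + 360°k)/3 for k = 0, 1, ..., 2
Roots: 4 + 4*sqrt(3)i, -8, 4 - 4*sqrt(3)i


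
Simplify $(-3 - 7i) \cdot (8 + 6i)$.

(a1*a2 - b1*b2) + (a1*b2 + b1*a2)i
= (-24 - (-42)) + (-18 + (-56))i
= 18 - 74i


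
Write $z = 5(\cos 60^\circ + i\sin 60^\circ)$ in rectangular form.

a = r cos θ = 5 * 1/2 = 5/2
b = r sin θ = 5 * sqrt(3)/2 = 5*sqrt(3)/2
z = 5/2 + (5*sqrt(3)/2)i


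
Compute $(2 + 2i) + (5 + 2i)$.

(2 + 5) + (2 + 2)i = 7 + 4i


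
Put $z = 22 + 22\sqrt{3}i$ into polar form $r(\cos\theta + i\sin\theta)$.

r = |z| = sqrt(a^2 + b^2) = sqrt((22)^2 + (22*sqrt(3))^2) = sqrt(484 + 1452) = sqrt(1936) = 44
θ = arctan(b/a) = arctan(38.1051/22) (quadrant-adjusted) = 60°
z = 44(cos 60° + i sin 60°)


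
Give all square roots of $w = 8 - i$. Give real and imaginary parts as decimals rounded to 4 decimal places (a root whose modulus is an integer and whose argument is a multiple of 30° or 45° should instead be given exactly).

|w| = sqrt(65) ≈ 8.062258, arg(w) ≈ 352.874984°
Root modulus = sqrt(65)^(1/2) ≈ 2.839412
Root arguments: θ_k = (arg(w) + 360°k)/2 for k = 0, 1, ..., 1
Compute each root as (root modulus)(cos θ_k + i sin θ_k) using full-precision intermediates, then round to 4 decimal places.
Roots: -2.8339 + 0.1764i, 2.8339 - 0.1764i


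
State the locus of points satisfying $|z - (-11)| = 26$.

|z - z0| = r describes a circle centered at z0 with radius r
Here z0 = -11 and r = 26
Locus: Circle centered at (-11, 0) with radius 26


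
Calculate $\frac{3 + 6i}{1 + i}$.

Multiply numerator and denominator by conjugate (1 - i):
= (3 + 6i)(1 - i) / (1^2 + 1^2)
= (9 + 3i) / 2
= 9/2 + (3/2)i


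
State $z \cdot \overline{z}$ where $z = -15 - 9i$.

z * conjugate(z) = |z|^2 = a^2 + b^2
= (-15)^2 + (-9)^2 = 306


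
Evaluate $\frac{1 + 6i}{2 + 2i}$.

Multiply numerator and denominator by conjugate (2 - 2i):
= (1 + 6i)(2 - 2i) / (2^2 + 2^2)
= (14 + 10i) / 8
Divide through by 2: (7 + 5i) / 4
= 7/4 + (5/4)i


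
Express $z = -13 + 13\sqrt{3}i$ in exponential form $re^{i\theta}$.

r = |z| = sqrt((-13)^2 + (13*sqrt(3))^2) = sqrt(169 + 507) = sqrt(676) = 26
θ = arctan(b/a) = arctan(22.5167/-13) (quadrant-adjusted) = 120° = 2π/3
z = 26e^(i*2π/3)


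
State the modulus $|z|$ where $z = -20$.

|z| = sqrt(a^2 + b^2) = sqrt((-20)^2 + 0^2) = sqrt(400) = 20


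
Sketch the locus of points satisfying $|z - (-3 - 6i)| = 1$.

|z - z0| = r describes a circle centered at z0 with radius r
Here z0 = -3 - 6i and r = 1
Locus: Circle centered at (-3, -6) with radius 1


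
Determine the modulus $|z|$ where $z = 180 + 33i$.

|z| = sqrt(a^2 + b^2) = sqrt(180^2 + 33^2) = sqrt(33489) = 183


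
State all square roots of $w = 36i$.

|w| = 36, arg(w) = 90°
Root modulus = 36^(1/2) = 6
Root arguments: θ_k = (90° + 360°k)/2 for k = 0, 1, ..., 1
Roots: 3*sqrt(2) + 3*sqrt(2)i, -3*sqrt(2) - 3*sqrt(2)i


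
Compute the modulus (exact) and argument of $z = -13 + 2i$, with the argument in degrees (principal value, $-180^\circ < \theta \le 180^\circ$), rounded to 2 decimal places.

|z| = sqrt((-13)^2 + 2^2) = sqrt(173)
arg(z) = arctan(b/a) = arctan(2/-13) (quadrant-adjusted) = 171.25°


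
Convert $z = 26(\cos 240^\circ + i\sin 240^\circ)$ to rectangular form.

a = r cos θ = 26 * -1/2 = -13
b = r sin θ = 26 * -sqrt(3)/2 = -13*sqrt(3)
z = -13 - 13*sqrt(3)i


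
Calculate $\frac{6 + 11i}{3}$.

Divisor is real, so divide each part by 3:
= 2 + (11/3)i


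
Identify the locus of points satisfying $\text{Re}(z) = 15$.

Re(z) = x where z = x + yi; the equation x = 15 is satisfied by all points with that x-coordinate
Locus: Vertical line x = 15


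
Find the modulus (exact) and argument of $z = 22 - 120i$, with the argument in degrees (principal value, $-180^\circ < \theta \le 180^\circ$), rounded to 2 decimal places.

|z| = sqrt(22^2 + (-120)^2) = 122
arg(z) = arctan(b/a) = arctan(-120/22) (quadrant-adjusted) = -79.61°


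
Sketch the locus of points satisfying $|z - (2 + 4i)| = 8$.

|z - z0| = r describes a circle centered at z0 with radius r
Here z0 = 2 + 4i and r = 8
Locus: Circle centered at (2, 4) with radius 8


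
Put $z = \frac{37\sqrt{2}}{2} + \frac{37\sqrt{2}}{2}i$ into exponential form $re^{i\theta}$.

r = |z| = sqrt((37*sqrt(2)/2)^2 + (37*sqrt(2)/2)^2) = sqrt(1369/2 + 1369/2) = sqrt(1369) = 37
θ = arctan(b/a) = arctan(26.163/26.163) (quadrant-adjusted) = 45° = π/4
z = 37e^(i*π/4)


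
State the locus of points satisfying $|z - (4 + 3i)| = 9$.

|z - z0| = r describes a circle centered at z0 with radius r
Here z0 = 4 + 3i and r = 9
Locus: Circle centered at (4, 3) with radius 9


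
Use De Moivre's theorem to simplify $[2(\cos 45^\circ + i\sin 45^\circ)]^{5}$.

By De Moivre: z^n = r^n(cos(nθ) + i sin(nθ))
= 2^5(cos(5*45°) + i sin(5*45°))
= 32(cos 225° + i sin 225°)
= -16*sqrt(2) - 16*sqrt(2)i


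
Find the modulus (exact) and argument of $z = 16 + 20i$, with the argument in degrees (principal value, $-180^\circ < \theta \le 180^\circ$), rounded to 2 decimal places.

|z| = sqrt(16^2 + 20^2) = sqrt(656)
arg(z) = arctan(b/a) = arctan(20/16) (quadrant-adjusted) = 51.34°


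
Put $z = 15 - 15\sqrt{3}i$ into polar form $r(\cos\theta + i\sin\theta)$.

r = |z| = sqrt(a^2 + b^2) = sqrt((15)^2 + (-15*sqrt(3))^2) = sqrt(225 + 675) = sqrt(900) = 30
θ = arctan(b/a) = arctan(-25.9808/15) (quadrant-adjusted) = 300°
z = 30(cos 300° + i sin 300°)


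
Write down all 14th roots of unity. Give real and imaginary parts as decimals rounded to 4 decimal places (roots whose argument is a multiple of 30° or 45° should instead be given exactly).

ω_k = e^(2πik/14) = cos(2πk/14) + i sin(2πk/14) for k = 0, 1, ..., 13
Roots: 1, 0.9010 + 0.4339i, 0.6235 + 0.7818i, 0.2225 + 0.9749i, -0.2225 + 0.9749i, -0.6235 + 0.7818i, -0.9010 + 0.4339i, -1, -0.9010 - 0.4339i, -0.6235 - 0.7818i, -0.2225 - 0.9749i, 0.2225 - 0.9749i, 0.6235 - 0.7818i, 0.9010 - 0.4339i


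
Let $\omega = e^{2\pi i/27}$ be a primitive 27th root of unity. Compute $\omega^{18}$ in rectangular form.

ω^18 = e^(2πi·18/27) = e^(i·4π/3)
= cos(4π/3) + i sin(4π/3)
= -1/2 - (sqrt(3)/2)i


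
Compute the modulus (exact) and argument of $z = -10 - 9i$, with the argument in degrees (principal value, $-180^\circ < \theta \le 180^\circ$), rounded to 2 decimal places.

|z| = sqrt((-10)^2 + (-9)^2) = sqrt(181)
arg(z) = arctan(b/a) = arctan(-9/-10) (quadrant-adjusted) = -138.01°


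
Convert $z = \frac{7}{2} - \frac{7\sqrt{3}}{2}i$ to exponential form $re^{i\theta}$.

r = |z| = sqrt((7/2)^2 + (-7*sqrt(3)/2)^2) = sqrt(49/4 + 147/4) = sqrt(49) = 7
θ = arctan(b/a) = arctan(-6.0622/3.5) (quadrant-adjusted) = -60° = -π/3
z = 7e^(-i*π/3)


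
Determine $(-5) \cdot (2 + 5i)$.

(a1*a2 - b1*b2) + (a1*b2 + b1*a2)i
= (-10 - 0) + (-25 + 0)i
= -10 - 25i


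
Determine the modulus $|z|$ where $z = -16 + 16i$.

|z| = sqrt(a^2 + b^2) = sqrt((-16)^2 + 16^2) = sqrt(512) = sqrt(512)


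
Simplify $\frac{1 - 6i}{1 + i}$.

Multiply numerator and denominator by conjugate (1 - i):
= (1 - 6i)(1 - i) / (1^2 + 1^2)
= (-5 - 7i) / 2
= -5/2 - (7/2)i


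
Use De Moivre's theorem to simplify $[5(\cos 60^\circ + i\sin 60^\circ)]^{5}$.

By De Moivre: z^n = r^n(cos(nθ) + i sin(nθ))
= 5^5(cos(5*60°) + i sin(5*60°))
= 3125(cos 300° + i sin 300°)
= 3125/2 - (3125*sqrt(3)/2)i


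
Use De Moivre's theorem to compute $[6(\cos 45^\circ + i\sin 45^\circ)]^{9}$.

By De Moivre: z^n = r^n(cos(nθ) + i sin(nθ))
= 6^9(cos(9*45°) + i sin(9*45°))
= 10077696(cos 45° + i sin 45°)
= 5038848*sqrt(2) + 5038848*sqrt(2)i


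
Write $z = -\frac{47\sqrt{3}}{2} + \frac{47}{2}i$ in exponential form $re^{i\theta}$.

r = |z| = sqrt((-47*sqrt(3)/2)^2 + (47/2)^2) = sqrt(6627/4 + 2209/4) = sqrt(2209) = 47
θ = arctan(b/a) = arctan(23.5/-40.7032) (quadrant-adjusted) = 150° = 5π/6
z = 47e^(i*5π/6)


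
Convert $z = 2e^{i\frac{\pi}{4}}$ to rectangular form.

a = r cos θ = 2 * sqrt(2)/2 = sqrt(2)
b = r sin θ = 2 * sqrt(2)/2 = sqrt(2)
z = sqrt(2) + sqrt(2)i


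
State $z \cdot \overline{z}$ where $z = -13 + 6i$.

z * conjugate(z) = |z|^2 = a^2 + b^2
= (-13)^2 + 6^2 = 205


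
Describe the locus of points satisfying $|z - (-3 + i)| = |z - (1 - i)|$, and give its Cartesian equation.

|z - z1| = |z - z2| means z is equidistant from z1 and z2,
i.e. the perpendicular bisector of the segment from (-3, 1) to (1, -1) (midpoint (-1, 0)).
With z = x + yi, square both sides:
(x - (-3))^2 + (y - 1)^2 = (x - 1)^2 + (y - (-1))^2
The x^2 and y^2 terms cancel: 8x + (-4)y = 2 - 10 = -8
Simplify: 2x - y = -2
Locus: Perpendicular bisector of the segment from (-3, 1) to (1, -1): the line 2x - y = -2


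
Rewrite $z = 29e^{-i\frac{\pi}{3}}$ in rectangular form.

a = r cos θ = 29 * 1/2 = 29/2
b = r sin θ = 29 * -sqrt(3)/2 = -29*sqrt(3)/2
z = 29/2 - (29*sqrt(3)/2)i


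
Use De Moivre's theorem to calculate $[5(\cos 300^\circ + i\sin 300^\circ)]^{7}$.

By De Moivre: z^n = r^n(cos(nθ) + i sin(nθ))
= 5^7(cos(7*300°) + i sin(7*300°))
= 78125(cos 300° + i sin 300°)
= 78125/2 - (78125*sqrt(3)/2)i


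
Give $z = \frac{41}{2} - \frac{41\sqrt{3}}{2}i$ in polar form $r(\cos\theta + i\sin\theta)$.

r = |z| = sqrt(a^2 + b^2) = sqrt((41/2)^2 + (-41*sqrt(3)/2)^2) = sqrt(1681/4 + 5043/4) = sqrt(1681) = 41
θ = arctan(b/a) = arctan(-35.507/20.5) (quadrant-adjusted) = 300°
z = 41(cos 300° + i sin 300°)


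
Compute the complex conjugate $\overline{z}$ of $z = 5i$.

If z = a + bi, then conjugate(z) = a - bi
conjugate(5i) = -5i


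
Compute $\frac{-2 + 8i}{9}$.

Divisor is real, so divide each part by 9:
= -2/9 + (8/9)i


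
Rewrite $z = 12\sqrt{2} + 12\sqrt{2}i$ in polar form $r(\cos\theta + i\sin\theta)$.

r = |z| = sqrt(a^2 + b^2) = sqrt((12*sqrt(2))^2 + (12*sqrt(2))^2) = sqrt(288 + 288) = sqrt(576) = 24
θ = arctan(b/a) = arctan(16.9706/16.9706) (quadrant-adjusted) = 45°
z = 24(cos 45° + i sin 45°)


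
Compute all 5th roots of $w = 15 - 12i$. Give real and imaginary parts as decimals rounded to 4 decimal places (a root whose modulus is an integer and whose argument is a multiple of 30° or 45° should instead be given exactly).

|w| = sqrt(369) ≈ 19.209373, arg(w) ≈ 321.340192°
Root modulus = sqrt(369)^(1/5) ≈ 1.805937
Root arguments: θ_k = (arg(w) + 360°k)/5 for k = 0, 1, ..., 4
Compute each root as (root modulus)(cos θ_k + i sin θ_k) using full-precision intermediates, then round to 4 decimal places.
Roots: 0.7841 + 1.6269i, -1.3049 + 1.2484i, -1.5906 - 0.8553i, 0.3219 - 1.7770i, 1.7895 - 0.2430i


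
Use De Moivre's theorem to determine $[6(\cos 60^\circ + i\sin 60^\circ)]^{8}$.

By De Moivre: z^n = r^n(cos(nθ) + i sin(nθ))
= 6^8(cos(8*60°) + i sin(8*60°))
= 1679616(cos 120° + i sin 120°)
= -839808 + 839808*sqrt(3)i


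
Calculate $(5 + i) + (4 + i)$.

(5 + 4) + (1 + 1)i = 9 + 2i


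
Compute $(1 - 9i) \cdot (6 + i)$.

(a1*a2 - b1*b2) + (a1*b2 + b1*a2)i
= (6 - (-9)) + (1 + (-54))i
= 15 - 53i


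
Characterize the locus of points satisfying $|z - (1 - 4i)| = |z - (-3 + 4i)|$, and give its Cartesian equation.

|z - z1| = |z - z2| means z is equidistant from z1 and z2,
i.e. the perpendicular bisector of the segment from (1, -4) to (-3, 4) (midpoint (-1, 0)).
With z = x + yi, square both sides:
(x - 1)^2 + (y - (-4))^2 = (x - (-3))^2 + (y - 4)^2
The x^2 and y^2 terms cancel: -8x + 16y = 25 - 17 = 8
Simplify: x - 2y = -1
Locus: Perpendicular bisector of the segment from (1, -4) to (-3, 4): the line x - 2y = -1


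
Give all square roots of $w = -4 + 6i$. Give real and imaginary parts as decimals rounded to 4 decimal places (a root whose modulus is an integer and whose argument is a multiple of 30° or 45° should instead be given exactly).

|w| = sqrt(52) ≈ 7.211103, arg(w) ≈ 123.690068°
Root modulus = sqrt(52)^(1/2) ≈ 2.685350
Root arguments: θ_k = (arg(w) + 360°k)/2 for k = 0, 1, ..., 1
Compute each root as (root modulus)(cos θ_k + i sin θ_k) using full-precision intermediates, then round to 4 decimal places.
Roots: 1.2671 + 2.3676i, -1.2671 - 2.3676i


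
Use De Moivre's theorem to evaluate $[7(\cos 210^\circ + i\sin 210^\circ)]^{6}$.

By De Moivre: z^n = r^n(cos(nθ) + i sin(nθ))
= 7^6(cos(6*210°) + i sin(6*210°))
= 117649(cos 180° + i sin 180°)
= -117649


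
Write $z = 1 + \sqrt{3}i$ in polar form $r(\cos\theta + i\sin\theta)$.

r = |z| = sqrt(a^2 + b^2) = sqrt((1)^2 + (sqrt(3))^2) = sqrt(1 + 3) = sqrt(4) = 2
θ = arctan(b/a) = arctan(1.7321/1) (quadrant-adjusted) = 60°
z = 2(cos 60° + i sin 60°)


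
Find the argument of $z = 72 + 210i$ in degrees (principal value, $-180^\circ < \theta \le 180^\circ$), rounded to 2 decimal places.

θ = arctan(b/a) = arctan(210/72) (quadrant-adjusted) = 71.08°


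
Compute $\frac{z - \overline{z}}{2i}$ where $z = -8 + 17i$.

z - conjugate(z) = 2bi
(z - conjugate(z))/(2i) = 2bi/(2i) = b = 17


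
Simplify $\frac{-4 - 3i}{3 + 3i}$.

Multiply numerator and denominator by conjugate (3 - 3i):
= (-4 - 3i)(3 - 3i) / (3^2 + 3^2)
= (-21 + 3i) / 18
Divide through by 3: (-7 + i) / 6
= -7/6 + (1/6)i


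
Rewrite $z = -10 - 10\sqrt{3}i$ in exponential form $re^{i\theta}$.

r = |z| = sqrt((-10)^2 + (-10*sqrt(3))^2) = sqrt(100 + 300) = sqrt(400) = 20
θ = arctan(b/a) = arctan(-17.3205/-10) (quadrant-adjusted) = -120° = -2π/3
z = 20e^(-i*2π/3)


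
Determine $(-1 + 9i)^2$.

(a + bi)^2 = a^2 - b^2 + 2abi
= (-1)^2 - 9^2 + 2*(-1)*9i
= -80 - 18i


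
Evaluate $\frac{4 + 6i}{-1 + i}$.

Multiply numerator and denominator by conjugate (-1 - i):
= (4 + 6i)(-1 - i) / ((-1)^2 + 1^2)
= (2 - 10i) / 2
= 1 - 5i


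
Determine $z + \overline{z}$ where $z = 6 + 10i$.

z + conjugate(z) = (a + bi) + (a - bi) = 2a
= 2 * 6 = 12


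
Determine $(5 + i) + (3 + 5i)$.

(5 + 3) + (1 + 5)i = 8 + 6i


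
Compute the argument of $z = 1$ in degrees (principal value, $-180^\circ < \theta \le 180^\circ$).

b = 0 and a > 0, so z lies on the positive real axis: θ = 0°


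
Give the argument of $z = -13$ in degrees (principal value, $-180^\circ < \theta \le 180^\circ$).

b = 0 and a < 0, so z lies on the negative real axis: θ = 180°


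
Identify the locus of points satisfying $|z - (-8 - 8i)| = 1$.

|z - z0| = r describes a circle centered at z0 with radius r
Here z0 = -8 - 8i and r = 1
Locus: Circle centered at (-8, -8) with radius 1


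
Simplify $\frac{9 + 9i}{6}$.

Divisor is real, so divide each part by 6:
= 3/2 + (3/2)i


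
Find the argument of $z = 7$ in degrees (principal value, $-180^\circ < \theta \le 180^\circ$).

b = 0 and a > 0, so z lies on the positive real axis: θ = 0°


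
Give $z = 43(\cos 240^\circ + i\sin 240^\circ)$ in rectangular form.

a = r cos θ = 43 * -1/2 = -43/2
b = r sin θ = 43 * -sqrt(3)/2 = -43*sqrt(3)/2
z = -43/2 - (43*sqrt(3)/2)i


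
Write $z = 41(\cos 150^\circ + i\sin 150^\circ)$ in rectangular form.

a = r cos θ = 41 * -sqrt(3)/2 = -41*sqrt(3)/2
b = r sin θ = 41 * 1/2 = 41/2
z = -41*sqrt(3)/2 + (41/2)i


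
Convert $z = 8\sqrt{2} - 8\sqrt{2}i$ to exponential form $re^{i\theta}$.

r = |z| = sqrt((8*sqrt(2))^2 + (-8*sqrt(2))^2) = sqrt(128 + 128) = sqrt(256) = 16
θ = arctan(b/a) = arctan(-11.3137/11.3137) (quadrant-adjusted) = -45° = -π/4
z = 16e^(-i*π/4)


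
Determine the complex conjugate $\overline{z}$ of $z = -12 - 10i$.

If z = a + bi, then conjugate(z) = a - bi
conjugate(-12 - 10i) = -12 + 10i


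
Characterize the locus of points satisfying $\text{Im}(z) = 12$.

Im(z) = y where z = x + yi; the equation y = 12 is satisfied by all points with that y-coordinate
Locus: Horizontal line y = 12


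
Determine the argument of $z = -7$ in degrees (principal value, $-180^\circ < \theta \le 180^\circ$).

b = 0 and a < 0, so z lies on the negative real axis: θ = 180°


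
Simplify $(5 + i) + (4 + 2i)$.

(5 + 4) + (1 + 2)i = 9 + 3i


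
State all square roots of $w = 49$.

|w| = 49, arg(w) = 0°
Root modulus = 49^(1/2) = 7
Root arguments: θ_k = (0° + 360°k)/2 for k = 0, 1, ..., 1
Roots: 7, -7


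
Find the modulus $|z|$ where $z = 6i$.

|z| = sqrt(a^2 + b^2) = sqrt(0^2 + 6^2) = sqrt(36) = 6


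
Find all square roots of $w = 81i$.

|w| = 81, arg(w) = 90°
Root modulus = 81^(1/2) = 9
Root arguments: θ_k = (90° + 360°k)/2 for k = 0, 1, ..., 1
Roots: 9*sqrt(2)/2 + (9*sqrt(2)/2)i, -9*sqrt(2)/2 - (9*sqrt(2)/2)i


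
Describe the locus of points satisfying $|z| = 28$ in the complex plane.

|z| = 28 means sqrt(x^2 + y^2) = 28
This is a circle of radius 28 centered at the origin


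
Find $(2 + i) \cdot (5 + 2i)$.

(a1*a2 - b1*b2) + (a1*b2 + b1*a2)i
= (10 - 2) + (4 + 5)i
= 8 + 9i


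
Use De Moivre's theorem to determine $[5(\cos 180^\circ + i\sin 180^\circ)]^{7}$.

By De Moivre: z^n = r^n(cos(nθ) + i sin(nθ))
= 5^7(cos(7*180°) + i sin(7*180°))
= 78125(cos 180° + i sin 180°)
= -78125


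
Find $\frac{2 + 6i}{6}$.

Divisor is real, so divide each part by 6:
= 1/3 + i


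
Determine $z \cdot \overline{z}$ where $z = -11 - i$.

z * conjugate(z) = |z|^2 = a^2 + b^2
= (-11)^2 + (-1)^2 = 122


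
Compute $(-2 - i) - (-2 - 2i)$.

(-2 - (-2)) + (-1 - (-2))i = i


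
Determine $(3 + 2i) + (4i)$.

(3 + 0) + (2 + 4)i = 3 + 6i


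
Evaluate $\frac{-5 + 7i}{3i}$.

Multiply numerator and denominator by conjugate (-3i):
= (-5 + 7i)(-3i) / (0^2 + 3^2)
= (21 + 15i) / 9
Divide through by 3: (7 + 5i) / 3
= 7/3 + (5/3)i


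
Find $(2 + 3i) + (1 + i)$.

(2 + 1) + (3 + 1)i = 3 + 4i


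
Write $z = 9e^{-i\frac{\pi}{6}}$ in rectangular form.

a = r cos θ = 9 * sqrt(3)/2 = 9*sqrt(3)/2
b = r sin θ = 9 * -1/2 = -9/2
z = 9*sqrt(3)/2 - (9/2)i


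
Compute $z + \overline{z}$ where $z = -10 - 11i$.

z + conjugate(z) = (a + bi) + (a - bi) = 2a
= 2 * (-10) = -20


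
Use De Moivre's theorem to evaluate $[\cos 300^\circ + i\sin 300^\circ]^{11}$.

By De Moivre: z^n = r^n(cos(nθ) + i sin(nθ))
= 1^11(cos(11*300°) + i sin(11*300°))
= 1(cos 60° + i sin 60°)
= 1/2 + (sqrt(3)/2)i


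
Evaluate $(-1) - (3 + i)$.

(-1 - 3) + (0 - 1)i = -4 - i


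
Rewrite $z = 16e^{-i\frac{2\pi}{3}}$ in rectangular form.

a = r cos θ = 16 * -1/2 = -8
b = r sin θ = 16 * -sqrt(3)/2 = -8*sqrt(3)
z = -8 - 8*sqrt(3)i
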